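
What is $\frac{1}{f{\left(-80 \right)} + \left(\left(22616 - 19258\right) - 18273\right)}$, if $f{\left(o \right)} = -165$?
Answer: $- \frac{1}{15080} \approx -6.6313 \cdot 10^{-5}$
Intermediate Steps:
$\frac{1}{f{\left(-80 \right)} + \left(\left(22616 - 19258\right) - 18273\right)} = \frac{1}{-165 + \left(\left(22616 - 19258\right) - 18273\right)} = \frac{1}{-165 + \left(3358 - 18273\right)} = \frac{1}{-165 - 14915} = \frac{1}{-15080} = - \frac{1}{15080}$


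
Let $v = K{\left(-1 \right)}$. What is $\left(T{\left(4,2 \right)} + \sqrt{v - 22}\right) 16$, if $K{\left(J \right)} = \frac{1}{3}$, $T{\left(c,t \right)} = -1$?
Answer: $-16 + \frac{16 i \sqrt{195}}{3} \approx -16.0 + 74.476 i$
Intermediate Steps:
$K{\left(J \right)} = \frac{1}{3}$
$v = \frac{1}{3} \approx 0.33333$
$\left(T{\left(4,2 \right)} + \sqrt{v - 22}\right) 16 = \left(-1 + \sqrt{\frac{1}{3} - 22}\right) 16 = \left(-1 + \sqrt{- \frac{65}{3}}\right) 16 = \left(-1 + \frac{i \sqrt{195}}{3}\right) 16 = -16 + \frac{16 i \sqrt{195}}{3}$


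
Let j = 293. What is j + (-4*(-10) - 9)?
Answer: 324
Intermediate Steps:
j + (-4*(-10) - 9) = 293 + (-4*(-10) - 9) = 293 + (40 - 9) = 293 + 31 = 324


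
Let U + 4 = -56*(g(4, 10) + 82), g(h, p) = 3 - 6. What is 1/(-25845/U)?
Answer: 1476/8615 ≈ 0.17133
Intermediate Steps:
g(h, p) = -3
U = -4428 (U = -4 - 56*(-3 + 82) = -4 - 56*79 = -4 - 4424 = -4428)
1/(-25845/U) = 1/(-25845/(-4428)) = 1/(-25845*(-1/4428)) = 1/(8615/1476) = 1476/8615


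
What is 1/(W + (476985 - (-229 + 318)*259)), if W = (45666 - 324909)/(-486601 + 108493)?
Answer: 42012/19070706235 ≈ 2.2030e-6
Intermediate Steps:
W = 31027/42012 (W = -279243/(-378108) = -279243*(-1/378108) = 31027/42012 ≈ 0.73853)
1/(W + (476985 - (-229 + 318)*259)) = 1/(31027/42012 + (476985 - (-229 + 318)*259)) = 1/(31027/42012 + (476985 - 89*259)) = 1/(31027/42012 + (476985 - 1*23051)) = 1/(31027/42012 + (476985 - 23051)) = 1/(31027/42012 + 453934) = 1/(19070706235/42012) = 42012/19070706235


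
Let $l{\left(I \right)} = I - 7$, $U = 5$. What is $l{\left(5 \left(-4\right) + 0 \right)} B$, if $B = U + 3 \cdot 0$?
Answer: $-135$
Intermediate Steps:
$l{\left(I \right)} = -7 + I$
$B = 5$ ($B = 5 + 3 \cdot 0 = 5 + 0 = 5$)
$l{\left(5 \left(-4\right) + 0 \right)} B = \left(-7 + \left(5 \left(-4\right) + 0\right)\right) 5 = \left(-7 + \left(-20 + 0\right)\right) 5 = \left(-7 - 20\right) 5 = \left(-27\right) 5 = -135$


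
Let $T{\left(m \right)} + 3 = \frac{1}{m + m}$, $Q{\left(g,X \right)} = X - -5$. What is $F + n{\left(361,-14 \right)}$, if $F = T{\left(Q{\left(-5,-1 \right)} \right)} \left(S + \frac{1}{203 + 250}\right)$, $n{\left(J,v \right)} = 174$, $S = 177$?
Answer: $- \frac{606805}{1812} \approx -334.88$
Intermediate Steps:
$Q{\left(g,X \right)} = 5 + X$ ($Q{\left(g,X \right)} = X + 5 = 5 + X$)
$T{\left(m \right)} = -3 + \frac{1}{2 m}$ ($T{\left(m \right)} = -3 + \frac{1}{m + m} = -3 + \frac{1}{2 m}$)
$F = - \frac{922093}{1812}$ ($F = \left(-3 + \frac{1}{2 \left(5 - 1\right)}\right) \left(177 + \frac{1}{203 + 250}\right) = \left(-3 + \frac{1}{2 \cdot 4}\right) \left(177 + \frac{1}{453}\right) = \left(-3 + \frac{1}{2} \cdot \frac{1}{4}\right) \left(177 + \frac{1}{453}\right) = \left(-3 + \frac{1}{8}\right) \frac{80182}{453} = \left(- \frac{23}{8}\right) \frac{80182}{453} = - \frac{922093}{1812} \approx -508.88$)
$F + n{\left(361,-14 \right)} = - \frac{922093}{1812} + 174 = - \frac{606805}{1812}$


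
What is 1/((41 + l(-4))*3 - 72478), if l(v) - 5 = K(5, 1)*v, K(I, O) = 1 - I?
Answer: -1/72292 ≈ -1.3833e-5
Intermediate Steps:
l(v) = 5 - 4*v (l(v) = 5 + (1 - 1*5)*v = 5 + (1 - 5)*v = 5 - 4*v)
1/((41 + l(-4))*3 - 72478) = 1/((41 + (5 - 4*(-4)))*3 - 72478) = 1/((41 + (5 + 16))*3 - 72478) = 1/((41 + 21)*3 - 72478) = 1/(62*3 - 72478) = 1/(186 - 72478) = 1/(-72292) = -1/72292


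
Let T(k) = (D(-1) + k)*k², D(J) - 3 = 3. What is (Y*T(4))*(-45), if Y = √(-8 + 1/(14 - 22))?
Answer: -1800*I*√130 ≈ -20523.0*I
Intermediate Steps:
D(J) = 6 (D(J) = 3 + 3 = 6)
Y = I*√130/4 (Y = √(-8 + 1/(-8)) = √(-8 - ⅛) = √(-65/8) = I*√130/4 ≈ 2.8504*I)
T(k) = k²*(6 + k) (T(k) = (6 + k)*k² = k²*(6 + k))
(Y*T(4))*(-45) = ((I*√130/4)*(4²*(6 + 4)))*(-45) = ((I*√130/4)*(16*10))*(-45) = ((I*√130/4)*160)*(-45) = (40*I*√130)*(-45) = -1800*I*√130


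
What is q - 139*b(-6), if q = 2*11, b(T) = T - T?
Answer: 22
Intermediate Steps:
b(T) = 0
q = 22
q - 139*b(-6) = 22 - 139*0 = 22 + 0 = 22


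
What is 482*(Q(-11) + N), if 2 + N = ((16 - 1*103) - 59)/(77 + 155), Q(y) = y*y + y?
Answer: 3001655/58 ≈ 51753.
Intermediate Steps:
Q(y) = y + y**2 (Q(y) = y**2 + y = y + y**2)
N = -305/116 (N = -2 + ((16 - 1*103) - 59)/(77 + 155) = -2 + ((16 - 103) - 59)/232 = -2 + (-87 - 59)*(1/232) = -2 - 146*1/232 = -2 - 73/116 = -305/116 ≈ -2.6293)
482*(Q(-11) + N) = 482*(-11*(1 - 11) - 305/116) = 482*(-11*(-10) - 305/116) = 482*(110 - 305/116) = 482*(12455/116) = 3001655/58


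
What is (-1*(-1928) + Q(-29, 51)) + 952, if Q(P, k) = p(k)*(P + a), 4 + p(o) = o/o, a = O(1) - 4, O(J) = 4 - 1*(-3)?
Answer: 2958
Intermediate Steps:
O(J) = 7 (O(J) = 4 + 3 = 7)
a = 3 (a = 7 - 4 = 3)
p(o) = -3 (p(o) = -4 + o/o = -4 + 1 = -3)
Q(P, k) = -9 - 3*P (Q(P, k) = -3*(P + 3) = -3*(3 + P) = -9 - 3*P)
(-1*(-1928) + Q(-29, 51)) + 952 = (-1*(-1928) + (-9 - 3*(-29))) + 952 = (1928 + (-9 + 87)) + 952 = (1928 + 78) + 952 = 2006 + 952 = 2958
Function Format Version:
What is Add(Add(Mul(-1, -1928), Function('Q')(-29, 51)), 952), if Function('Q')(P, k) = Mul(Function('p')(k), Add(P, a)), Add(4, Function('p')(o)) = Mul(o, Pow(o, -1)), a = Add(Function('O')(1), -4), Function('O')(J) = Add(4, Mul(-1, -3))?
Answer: 2958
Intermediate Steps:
Function('O')(J) = 7 (Function('O')(J) = Add(4, 3) = 7)
a = 3 (a = Add(7, -4) = 3)
Function('p')(o) = -3 (Function('p')(o) = Add(-4, Mul(o, Pow(o, -1))) = Add(-4, 1) = -3)
Function('Q')(P, k) = Add(-9, Mul(-3, P)) (Function('Q')(P, k) = Mul(-3, Add(P, 3)) = Mul(-3, Add(3, P)) = Add(-9, Mul(-3, P)))
Add(Add(Mul(-1, -1928), Function('Q')(-29, 51)), 952) = Add(Add(Mul(-1, -1928), Add(-9, Mul(-3, -29))), 952) = Add(Add(1928, Add(-9, 87)), 952) = Add(Add(1928, 78), 952) = Add(2006, 952) = 2958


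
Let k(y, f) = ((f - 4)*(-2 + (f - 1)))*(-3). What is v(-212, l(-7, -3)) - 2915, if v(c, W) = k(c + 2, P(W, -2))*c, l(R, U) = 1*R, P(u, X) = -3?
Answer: 23797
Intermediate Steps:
l(R, U) = R
k(y, f) = -3*(-4 + f)*(-3 + f) (k(y, f) = ((-4 + f)*(-2 + (-1 + f)))*(-3) = ((-4 + f)*(-3 + f))*(-3) = -3*(-4 + f)*(-3 + f))
v(c, W) = -126*c (v(c, W) = (-36 - 3*(-3)² + 21*(-3))*c = (-36 - 3*9 - 63)*c = (-36 - 27 - 63)*c = -126*c)
v(-212, l(-7, -3)) - 2915 = -126*(-212) - 2915 = 26712 - 2915 = 23797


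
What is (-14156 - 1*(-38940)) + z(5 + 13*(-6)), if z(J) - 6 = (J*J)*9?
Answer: 72751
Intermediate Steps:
z(J) = 6 + 9*J**2 (z(J) = 6 + (J*J)*9 = 6 + J**2*9 = 6 + 9*J**2)
(-14156 - 1*(-38940)) + z(5 + 13*(-6)) = (-14156 - 1*(-38940)) + (6 + 9*(5 + 13*(-6))**2) = (-14156 + 38940) + (6 + 9*(5 - 78)**2) = 24784 + (6 + 9*(-73)**2) = 24784 + (6 + 9*5329) = 24784 + (6 + 47961) = 24784 + 47967 = 72751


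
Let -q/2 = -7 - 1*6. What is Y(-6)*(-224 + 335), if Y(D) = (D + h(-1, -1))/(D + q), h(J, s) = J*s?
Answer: -111/4 ≈ -27.750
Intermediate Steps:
q = 26 (q = -2*(-7 - 1*6) = -2*(-7 - 6) = -2*(-13) = 26)
Y(D) = (1 + D)/(26 + D) (Y(D) = (D - 1*(-1))/(D + 26) = (D + 1)/(26 + D) = (1 + D)/(26 + D))
Y(-6)*(-224 + 335) = ((1 - 6)/(26 - 6))*(-224 + 335) = (-5/20)*111 = ((1/20)*(-5))*111 = -1/4*111 = -111/4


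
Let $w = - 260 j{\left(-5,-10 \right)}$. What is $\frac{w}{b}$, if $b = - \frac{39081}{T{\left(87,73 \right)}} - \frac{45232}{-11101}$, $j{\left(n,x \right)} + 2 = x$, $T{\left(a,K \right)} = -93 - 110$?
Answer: $\frac{1004418480}{63288611} \approx 15.87$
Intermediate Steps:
$T{\left(a,K \right)} = -203$
$j{\left(n,x \right)} = -2 + x$
$b = \frac{63288611}{321929}$ ($b = - \frac{39081}{-203} - \frac{45232}{-11101} = \left(-39081\right) \left(- \frac{1}{203}\right) - - \frac{45232}{11101} = \frac{5583}{29} + \frac{45232}{11101} = \frac{63288611}{321929} \approx 196.59$)
$w = 3120$ ($w = - 260 \left(-2 - 10\right) = \left(-260\right) \left(-12\right) = 3120$)
$\frac{w}{b} = \frac{3120}{\frac{63288611}{321929}} = 3120 \cdot \frac{321929}{63288611} = \frac{1004418480}{63288611}$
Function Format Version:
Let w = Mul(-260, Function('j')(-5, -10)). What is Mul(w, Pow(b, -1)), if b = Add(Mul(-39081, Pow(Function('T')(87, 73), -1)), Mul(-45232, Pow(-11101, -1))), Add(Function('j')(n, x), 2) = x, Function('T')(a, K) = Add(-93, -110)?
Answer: Rational(1004418480, 63288611) ≈ 15.870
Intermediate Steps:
Function('T')(a, K) = -203
Function('j')(n, x) = Add(-2, x)
b = Rational(63288611, 321929) (b = Add(Mul(-39081, Pow(-203, -1)), Mul(-45232, Pow(-11101, -1))) = Add(Mul(-39081, Rational(-1, 203)), Mul(-45232, Rational(-1, 11101))) = Add(Rational(5583, 29), Rational(45232, 11101)) = Rational(63288611, 321929) ≈ 196.59)
w = 3120 (w = Mul(-260, Add(-2, -10)) = Mul(-260, -12) = 3120)
Mul(w, Pow(b, -1)) = Mul(3120, Pow(Rational(63288611, 321929), -1)) = Mul(3120, Rational(321929, 63288611)) = Rational(1004418480, 63288611)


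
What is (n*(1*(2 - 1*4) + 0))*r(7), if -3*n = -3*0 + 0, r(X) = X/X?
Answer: 0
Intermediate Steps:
r(X) = 1
n = 0 (n = -(-3*0 + 0)/3 = -(0 + 0)/3 = -⅓*0 = 0)
(n*(1*(2 - 1*4) + 0))*r(7) = (0*(1*(2 - 1*4) + 0))*1 = (0*(1*(2 - 4) + 0))*1 = (0*(1*(-2) + 0))*1 = (0*(-2 + 0))*1 = (0*(-2))*1 = 0*1 = 0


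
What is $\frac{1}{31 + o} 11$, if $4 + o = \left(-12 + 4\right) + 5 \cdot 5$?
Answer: $\frac{1}{4} \approx 0.25$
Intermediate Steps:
$o = 13$ ($o = -4 + \left(\left(-12 + 4\right) + 5 \cdot 5\right) = -4 + \left(-8 + 25\right) = -4 + 17 = 13$)
$\frac{1}{31 + o} 11 = \frac{1}{31 + 13} \cdot 11 = \frac{1}{44} \cdot 11 = \frac{1}{4}$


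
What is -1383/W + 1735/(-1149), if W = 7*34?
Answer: -2001997/273462 ≈ -7.3209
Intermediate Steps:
W = 238
-1383/W + 1735/(-1149) = -1383/238 + 1735/(-1149) = -1383*1/238 + 1735*(-1/1149) = -1383/238 - 1735/1149 = -2001997/273462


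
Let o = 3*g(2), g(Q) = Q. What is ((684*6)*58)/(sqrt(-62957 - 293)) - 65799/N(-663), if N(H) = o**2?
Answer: -7311/4 - 119016*I*sqrt(2530)/6325 ≈ -1827.8 - 946.47*I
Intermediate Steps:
o = 6 (o = 3*2 = 6)
N(H) = 36 (N(H) = 6**2 = 36)
((684*6)*58)/(sqrt(-62957 - 293)) - 65799/N(-663) = ((684*6)*58)/(sqrt(-62957 - 293)) - 65799/36 = (4104*58)/(sqrt(-63250)) - 65799*1/36 = 238032/((5*I*sqrt(2530))) - 7311/4 = 238032*(-I*sqrt(2530)/12650) - 7311/4 = -119016*I*sqrt(2530)/6325 - 7311/4 = -7311/4 - 119016*I*sqrt(2530)/6325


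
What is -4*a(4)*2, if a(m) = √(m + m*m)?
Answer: -16*√5 ≈ -35.777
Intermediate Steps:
a(m) = √(m + m²)
-4*a(4)*2 = -4*2*√(1 + 4)*2 = -4*2*√5*2 = -8*√5*2 = -16*√5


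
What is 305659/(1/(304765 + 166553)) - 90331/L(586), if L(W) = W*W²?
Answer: 28989722763836129141/201230056 ≈ 1.4406e+11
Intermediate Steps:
L(W) = W³
305659/(1/(304765 + 166553)) - 90331/L(586) = 305659/(1/(304765 + 166553)) - 90331/(586³) = 305659/(1/471318) - 90331/201230056 = 305659/(1/471318) - 90331*1/201230056 = 305659*471318 - 90331/201230056 = 144062588562 - 90331/201230056 = 28989722763836129141/201230056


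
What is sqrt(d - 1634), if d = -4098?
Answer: 2*I*sqrt(1433) ≈ 75.71*I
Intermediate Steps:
sqrt(d - 1634) = sqrt(-4098 - 1634) = sqrt(-5732) = 2*I*sqrt(1433)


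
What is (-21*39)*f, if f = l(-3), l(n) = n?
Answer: 2457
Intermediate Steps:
f = -3
(-21*39)*f = -21*39*(-3) = -819*(-3) = 2457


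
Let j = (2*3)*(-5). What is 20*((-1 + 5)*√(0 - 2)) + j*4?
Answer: -120 + 80*I*√2 ≈ -120.0 + 113.14*I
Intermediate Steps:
j = -30 (j = 6*(-5) = -30)
20*((-1 + 5)*√(0 - 2)) + j*4 = 20*((-1 + 5)*√(0 - 2)) - 30*4 = 20*(4*√(-2)) - 120 = 20*(4*(I*√2)) - 120 = 20*(4*I*√2) - 120 = 80*I*√2 - 120 = -120 + 80*I*√2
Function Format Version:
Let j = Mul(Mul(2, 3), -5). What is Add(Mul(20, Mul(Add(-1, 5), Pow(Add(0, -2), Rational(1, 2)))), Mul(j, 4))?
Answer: Add(-120, Mul(80, I, Pow(2, Rational(1, 2)))) ≈ Add(-120.00, Mul(113.14, I))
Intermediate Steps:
j = -30 (j = Mul(6, -5) = -30)
Add(Mul(20, Mul(Add(-1, 5), Pow(Add(0, -2), Rational(1, 2)))), Mul(j, 4)) = Add(Mul(20, Mul(Add(-1, 5), Pow(Add(0, -2), Rational(1, 2)))), Mul(-30, 4)) = Add(Mul(20, Mul(4, Pow(-2, Rational(1, 2)))), -120) = Add(Mul(20, Mul(4, Mul(I, Pow(2, Rational(1, 2))))), -120) = Add(Mul(20, Mul(4, I, Pow(2, Rational(1, 2)))), -120) = Add(Mul(80, I, Pow(2, Rational(1, 2))), -120) = Add(-120, Mul(80, I, Pow(2, Rational(1, 2))))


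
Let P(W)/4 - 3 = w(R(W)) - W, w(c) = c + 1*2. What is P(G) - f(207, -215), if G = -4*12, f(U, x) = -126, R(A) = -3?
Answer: 326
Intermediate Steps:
w(c) = 2 + c (w(c) = c + 2 = 2 + c)
G = -48
P(W) = 8 - 4*W (P(W) = 12 + 4*((2 - 3) - W) = 12 + 4*(-1 - W) = 12 + (-4 - 4*W) = 8 - 4*W)
P(G) - f(207, -215) = (8 - 4*(-48)) - 1*(-126) = (8 + 192) + 126 = 200 + 126 = 326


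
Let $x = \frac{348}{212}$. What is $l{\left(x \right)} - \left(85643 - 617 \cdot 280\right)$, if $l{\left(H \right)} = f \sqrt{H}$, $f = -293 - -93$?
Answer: $87117 - \frac{200 \sqrt{4611}}{53} \approx 86861.0$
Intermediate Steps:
$f = -200$ ($f = -293 + 93 = -200$)
$x = \frac{87}{53}$ ($x = 348 \cdot \frac{1}{212} = \frac{87}{53} \approx 1.6415$)
$l{\left(H \right)} = - 200 \sqrt{H}$
$l{\left(x \right)} - \left(85643 - 617 \cdot 280\right) = - 200 \sqrt{\frac{87}{53}} - \left(85643 - 617 \cdot 280\right) = - 200 \frac{\sqrt{4611}}{53} - \left(85643 - 172760\right) = - \frac{200 \sqrt{4611}}{53} - \left(85643 - 172760\right) = - \frac{200 \sqrt{4611}}{53} - -87117 = - \frac{200 \sqrt{4611}}{53} + 87117 = 87117 - \frac{200 \sqrt{4611}}{53}$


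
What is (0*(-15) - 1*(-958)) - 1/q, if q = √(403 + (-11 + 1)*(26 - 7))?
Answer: 958 - √213/213 ≈ 957.93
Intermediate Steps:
q = √213 (q = √(403 - 10*19) = √(403 - 190) = √213 ≈ 14.595)
(0*(-15) - 1*(-958)) - 1/q = (0*(-15) - 1*(-958)) - 1/(√213) = (0 + 958) - √213/213 = 958 - √213/213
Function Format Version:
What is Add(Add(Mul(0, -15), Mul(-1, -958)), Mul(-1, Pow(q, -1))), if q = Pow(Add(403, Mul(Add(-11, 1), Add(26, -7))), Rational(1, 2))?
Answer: Add(958, Mul(Rational(-1, 213), Pow(213, Rational(1, 2)))) ≈ 957.93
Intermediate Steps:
q = Pow(213, Rational(1, 2)) (q = Pow(Add(403, Mul(-10, 19)), Rational(1, 2)) = Pow(Add(403, -190), Rational(1, 2)) = Pow(213, Rational(1, 2)) ≈ 14.595)
Add(Add(Mul(0, -15), Mul(-1, -958)), Mul(-1, Pow(q, -1))) = Add(Add(Mul(0, -15), Mul(-1, -958)), Mul(-1, Pow(Pow(213, Rational(1, 2)), -1))) = Add(Add(0, 958), Mul(-1, Mul(Rational(1, 213), Pow(213, Rational(1, 2))))) = Add(958, Mul(Rational(-1, 213), Pow(213, Rational(1, 2))))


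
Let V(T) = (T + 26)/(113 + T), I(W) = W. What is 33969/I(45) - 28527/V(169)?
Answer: -1579483/39 ≈ -40500.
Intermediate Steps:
V(T) = (26 + T)/(113 + T)
33969/I(45) - 28527/V(169) = 33969/45 - 28527*(113 + 169)/(26 + 169) = 33969*(1/45) - 28527/(195/282) = 11323/15 - 28527/((1/282)*195) = 11323/15 - 28527/65/94 = 11323/15 - 28527*94/65 = 11323/15 - 2681538/65 = -1579483/39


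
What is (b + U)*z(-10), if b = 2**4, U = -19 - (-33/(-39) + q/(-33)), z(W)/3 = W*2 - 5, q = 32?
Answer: 30850/143 ≈ 215.73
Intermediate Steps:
z(W) = -15 + 6*W (z(W) = 3*(W*2 - 5) = 3*(2*W - 5) = 3*(-5 + 2*W) = -15 + 6*W)
U = -8098/429 (U = -19 - (-33/(-39) + 32/(-33)) = -19 - (-33*(-1/39) + 32*(-1/33)) = -19 - (11/13 - 32/33) = -19 - 1*(-53/429) = -19 + 53/429 = -8098/429 ≈ -18.876)
b = 16
(b + U)*z(-10) = (16 - 8098/429)*(-15 + 6*(-10)) = -1234*(-15 - 60)/429 = -1234/429*(-75) = 30850/143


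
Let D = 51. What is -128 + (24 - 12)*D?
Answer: 484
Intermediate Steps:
-128 + (24 - 12)*D = -128 + (24 - 12)*51 = -128 + 12*51 = -128 + 612 = 484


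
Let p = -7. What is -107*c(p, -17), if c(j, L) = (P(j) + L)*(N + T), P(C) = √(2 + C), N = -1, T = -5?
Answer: -10914 + 642*I*√5 ≈ -10914.0 + 1435.6*I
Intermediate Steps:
c(j, L) = -6*L - 6*√(2 + j) (c(j, L) = (√(2 + j) + L)*(-1 - 5) = (L + √(2 + j))*(-6) = -6*L - 6*√(2 + j))
-107*c(p, -17) = -107*(-6*(-17) - 6*√(2 - 7)) = -107*(102 - 6*I*√5) = -10914 + 642*I*√5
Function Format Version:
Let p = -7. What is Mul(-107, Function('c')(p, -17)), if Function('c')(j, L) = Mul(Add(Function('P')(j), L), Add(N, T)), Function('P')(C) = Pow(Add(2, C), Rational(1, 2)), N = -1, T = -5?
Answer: Add(-10914, Mul(642, I, Pow(5, Rational(1, 2)))) ≈ Add(-10914., Mul(1435.6, I))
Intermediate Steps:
Function('c')(j, L) = Add(Mul(-6, L), Mul(-6, Pow(Add(2, j), Rational(1, 2)))) (Function('c')(j, L) = Mul(Add(Pow(Add(2, j), Rational(1, 2)), L), Add(-1, -5)) = Mul(Add(L, Pow(Add(2, j), Rational(1, 2))), -6) = Add(Mul(-6, L), Mul(-6, Pow(Add(2, j), Rational(1, 2)))))
Mul(-107, Function('c')(p, -17)) = Mul(-107, Add(Mul(-6, -17), Mul(-6, Pow(Add(2, -7), Rational(1, 2))))) = Mul(-107, Add(102, Mul(-6, Pow(-5, Rational(1, 2))))) = Mul(-107, Add(102, Mul(-6, Mul(I, Pow(5, Rational(1, 2)))))) = Mul(-107, Add(102, Mul(-6, I, Pow(5, Rational(1, 2))))) = Add(-10914, Mul(642, I, Pow(5, Rational(1, 2))))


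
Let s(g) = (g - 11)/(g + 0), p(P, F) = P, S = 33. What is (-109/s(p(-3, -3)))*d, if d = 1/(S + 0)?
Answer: -109/154 ≈ -0.70779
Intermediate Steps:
s(g) = (-11 + g)/g
d = 1/33 (d = 1/(33 + 0) = 1/33 ≈ 0.030303)
(-109/s(p(-3, -3)))*d = -109*(-3/(-11 - 3))*(1/33) = -109/((-⅓*(-14)))*(1/33) = -109/14/3*(1/33) = -109*3/14*(1/33) = -327/14*1/33 = -109/154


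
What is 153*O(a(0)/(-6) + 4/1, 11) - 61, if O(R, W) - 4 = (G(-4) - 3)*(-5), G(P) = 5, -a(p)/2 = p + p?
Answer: -979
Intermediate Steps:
a(p) = -4*p (a(p) = -2*(p + p) = -4*p)
O(R, W) = -6 (O(R, W) = 4 + (5 - 3)*(-5) = 4 + 2*(-5) = 4 - 10 = -6)
153*O(a(0)/(-6) + 4/1, 11) - 61 = 153*(-6) - 61 = -918 - 61 = -979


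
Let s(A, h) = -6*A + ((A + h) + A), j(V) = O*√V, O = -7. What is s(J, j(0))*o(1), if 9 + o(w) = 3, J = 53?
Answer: 1272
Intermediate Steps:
o(w) = -6 (o(w) = -9 + 3 = -6)
j(V) = -7*√V
s(A, h) = h - 4*A (s(A, h) = -6*A + (h + 2*A) = h - 4*A)
s(J, j(0))*o(1) = (-7*√0 - 4*53)*(-6) = (-7*0 - 212)*(-6) = (0 - 212)*(-6) = -212*(-6) = 1272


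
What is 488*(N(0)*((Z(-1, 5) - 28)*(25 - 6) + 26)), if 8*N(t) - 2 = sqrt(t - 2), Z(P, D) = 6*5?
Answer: 7808 + 3904*I*sqrt(2) ≈ 7808.0 + 5521.1*I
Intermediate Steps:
Z(P, D) = 30
N(t) = 1/4 + sqrt(-2 + t)/8 (N(t) = 1/4 + sqrt(t - 2)/8 = 1/4 + sqrt(-2 + t)/8)
488*(N(0)*((Z(-1, 5) - 28)*(25 - 6) + 26)) = 488*((1/4 + sqrt(-2 + 0)/8)*((30 - 28)*(25 - 6) + 26)) = 488*((1/4 + sqrt(-2)/8)*(2*19 + 26)) = 488*((1/4 + (I*sqrt(2))/8)*(38 + 26)) = 488*((1/4 + I*sqrt(2)/8)*64) = 488*(16 + 8*I*sqrt(2)) = 7808 + 3904*I*sqrt(2)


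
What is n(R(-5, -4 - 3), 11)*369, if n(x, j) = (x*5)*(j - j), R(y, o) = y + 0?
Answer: 0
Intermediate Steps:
R(y, o) = y
n(x, j) = 0 (n(x, j) = (5*x)*0 = 0)
n(R(-5, -4 - 3), 11)*369 = 0*369 = 0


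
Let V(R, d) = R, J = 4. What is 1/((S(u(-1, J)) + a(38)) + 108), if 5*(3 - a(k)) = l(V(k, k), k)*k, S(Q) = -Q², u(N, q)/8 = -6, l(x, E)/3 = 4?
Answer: -5/11421 ≈ -0.00043779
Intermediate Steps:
l(x, E) = 12 (l(x, E) = 3*4 = 12)
u(N, q) = -48 (u(N, q) = 8*(-6) = -48)
a(k) = 3 - 12*k/5
1/((S(u(-1, J)) + a(38)) + 108) = 1/((-1*(-48)² + (3 - 12/5*38)) + 108) = 1/((-1*2304 + (3 - 456/5)) + 108) = 1/((-2304 - 441/5) + 108) = 1/(-11961/5 + 108) = 1/(-11421/5) = -5/11421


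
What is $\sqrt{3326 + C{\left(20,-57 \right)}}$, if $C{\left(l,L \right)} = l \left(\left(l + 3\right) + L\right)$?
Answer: $21 \sqrt{6} \approx 51.439$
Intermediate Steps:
$C{\left(l,L \right)} = l \left(3 + L + l\right)$ ($C{\left(l,L \right)} = l \left(\left(3 + l\right) + L\right) = l \left(3 + L + l\right)$)
$\sqrt{3326 + C{\left(20,-57 \right)}} = \sqrt{3326 + 20 \left(3 - 57 + 20\right)} = \sqrt{3326 + 20 \left(-34\right)} = \sqrt{3326 - 680} = \sqrt{2646} = 21 \sqrt{6}$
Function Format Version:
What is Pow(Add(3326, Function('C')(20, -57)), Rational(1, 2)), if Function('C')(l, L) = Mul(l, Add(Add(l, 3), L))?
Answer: Mul(21, Pow(6, Rational(1, 2))) ≈ 51.439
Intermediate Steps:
Function('C')(l, L) = Mul(l, Add(3, L, l)) (Function('C')(l, L) = Mul(l, Add(Add(3, l), L)) = Mul(l, Add(3, L, l)))
Pow(Add(3326, Function('C')(20, -57)), Rational(1, 2)) = Pow(Add(3326, Mul(20, Add(3, -57, 20))), Rational(1, 2)) = Pow(Add(3326, Mul(20, -34)), Rational(1, 2)) = Pow(Add(3326, -680), Rational(1, 2)) = Pow(2646, Rational(1, 2)) = Mul(21, Pow(6, Rational(1, 2)))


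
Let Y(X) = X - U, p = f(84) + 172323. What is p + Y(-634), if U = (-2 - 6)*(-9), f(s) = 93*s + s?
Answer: 179513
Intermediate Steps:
f(s) = 94*s
p = 180219 (p = 94*84 + 172323 = 7896 + 172323 = 180219)
U = 72 (U = -8*(-9) = 72)
Y(X) = -72 + X (Y(X) = X - 1*72 = X - 72 = -72 + X)
p + Y(-634) = 180219 + (-72 - 634) = 180219 - 706 = 179513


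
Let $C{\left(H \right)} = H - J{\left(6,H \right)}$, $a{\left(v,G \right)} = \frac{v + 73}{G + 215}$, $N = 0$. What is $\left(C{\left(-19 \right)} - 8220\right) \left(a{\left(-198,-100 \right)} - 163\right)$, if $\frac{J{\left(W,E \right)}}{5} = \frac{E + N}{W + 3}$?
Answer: $\frac{93162448}{69} \approx 1.3502 \cdot 10^{6}$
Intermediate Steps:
$J{\left(W,E \right)} = \frac{5 E}{3 + W}$ ($J{\left(W,E \right)} = 5 \frac{E + 0}{W + 3} = 5 \frac{E}{3 + W} = \frac{5 E}{3 + W}$)
$a{\left(v,G \right)} = \frac{73 + v}{215 + G}$
$C{\left(H \right)} = \frac{4 H}{9}$ ($C{\left(H \right)} = H - \frac{5 H}{3 + 6} = H - \frac{5 H}{9} = \frac{4 H}{9}$)
$\left(C{\left(-19 \right)} - 8220\right) \left(a{\left(-198,-100 \right)} - 163\right) = \left(\frac{4}{9} \left(-19\right) - 8220\right) \left(\frac{73 - 198}{215 - 100} - 163\right) = \left(- \frac{76}{9} - 8220\right) \left(\frac{1}{115} \left(-125\right) - 163\right) = - \frac{74056 \left(\frac{1}{115} \left(-125\right) - 163\right)}{9} = - \frac{74056 \left(- \frac{25}{23} - 163\right)}{9} = \left(- \frac{74056}{9}\right) \left(- \frac{3774}{23}\right) = \frac{93162448}{69}$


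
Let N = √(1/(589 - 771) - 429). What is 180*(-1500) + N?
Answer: -270000 + I*√14210378/182 ≈ -2.7e+5 + 20.712*I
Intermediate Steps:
N = I*√14210378/182 (N = √(1/(-182) - 429) = √(-1/182 - 429) = √(-78079/182) = I*√14210378/182 ≈ 20.712*I)
180*(-1500) + N = 180*(-1500) + I*√14210378/182 = -270000 + I*√14210378/182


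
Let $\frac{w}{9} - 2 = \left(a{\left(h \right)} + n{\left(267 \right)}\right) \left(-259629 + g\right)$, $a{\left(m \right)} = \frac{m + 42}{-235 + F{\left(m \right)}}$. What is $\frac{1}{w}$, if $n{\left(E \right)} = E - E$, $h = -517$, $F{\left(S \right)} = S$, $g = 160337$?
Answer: $- \frac{188}{106114941} \approx -1.7717 \cdot 10^{-6}$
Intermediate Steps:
$n{\left(E \right)} = 0$
$a{\left(m \right)} = \frac{42 + m}{-235 + m}$ ($a{\left(m \right)} = \frac{m + 42}{-235 + m} = \frac{42 + m}{-235 + m}$)
$w = - \frac{106114941}{188}$ ($w = 18 + 9 \left(\frac{42 - 517}{-235 - 517} + 0\right) \left(-259629 + 160337\right) = 18 + 9 \left(\frac{1}{-752} \left(-475\right) + 0\right) \left(-99292\right) = 18 + 9 \left(\left(- \frac{1}{752}\right) \left(-475\right) + 0\right) \left(-99292\right) = 18 + 9 \left(\frac{475}{752} + 0\right) \left(-99292\right) = 18 + 9 \cdot \frac{475}{752} \left(-99292\right) = 18 + 9 \left(- \frac{11790925}{188}\right) = 18 - \frac{106118325}{188} = - \frac{106114941}{188} \approx -5.6444 \cdot 10^{5}$)
$\frac{1}{w} = \frac{1}{- \frac{106114941}{188}} = - \frac{188}{106114941}$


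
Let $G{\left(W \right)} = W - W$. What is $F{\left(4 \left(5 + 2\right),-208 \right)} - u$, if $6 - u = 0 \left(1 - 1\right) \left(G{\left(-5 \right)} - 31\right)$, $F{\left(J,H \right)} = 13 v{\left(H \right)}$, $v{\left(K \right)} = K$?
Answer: $-2710$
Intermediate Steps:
$G{\left(W \right)} = 0$
$F{\left(J,H \right)} = 13 H$
$u = 6$ ($u = 6 - 0 \left(1 - 1\right) \left(0 - 31\right) = 6 - 0 \cdot 0 \left(-31\right) = 6 - 0 \left(-31\right) = 6 - 0 = 6 + 0 = 6$)
$F{\left(4 \left(5 + 2\right),-208 \right)} - u = 13 \left(-208\right) - 6 = -2704 - 6 = -2710$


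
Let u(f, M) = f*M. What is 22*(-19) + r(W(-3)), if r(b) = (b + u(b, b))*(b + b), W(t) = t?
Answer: -454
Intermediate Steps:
u(f, M) = M*f
r(b) = 2*b*(b + b**2) (r(b) = (b + b*b)*(b + b) = (b + b**2)*(2*b) = 2*b*(b + b**2))
22*(-19) + r(W(-3)) = 22*(-19) + 2*(-3)**2*(1 - 3) = -418 + 2*9*(-2) = -418 - 36 = -454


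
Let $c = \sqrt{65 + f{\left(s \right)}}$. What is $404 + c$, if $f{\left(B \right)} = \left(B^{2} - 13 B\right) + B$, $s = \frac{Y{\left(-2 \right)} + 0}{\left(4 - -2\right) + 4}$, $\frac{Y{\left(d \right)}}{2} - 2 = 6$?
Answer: $404 + \frac{\sqrt{1209}}{5} \approx 410.95$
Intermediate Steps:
$Y{\left(d \right)} = 16$ ($Y{\left(d \right)} = 4 + 2 \cdot 6 = 4 + 12 = 16$)
$s = \frac{8}{5}$ ($s = \frac{16 + 0}{\left(4 - -2\right) + 4} = \frac{16}{\left(4 + 2\right) + 4} = \frac{16}{6 + 4} = \frac{16}{10} = 16 \cdot \frac{1}{10} = \frac{8}{5} \approx 1.6$)
$f{\left(B \right)} = B^{2} - 12 B$
$c = \frac{\sqrt{1209}}{5}$ ($c = \sqrt{65 + \frac{8 \left(-12 + \frac{8}{5}\right)}{5}} = \sqrt{65 + \frac{8}{5} \left(- \frac{52}{5}\right)} = \sqrt{65 - \frac{416}{25}} = \sqrt{\frac{1209}{25}} = \frac{\sqrt{1209}}{5} \approx 6.9541$)
$404 + c = 404 + \frac{\sqrt{1209}}{5}$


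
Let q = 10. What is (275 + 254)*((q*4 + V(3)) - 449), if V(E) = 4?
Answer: -214245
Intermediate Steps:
(275 + 254)*((q*4 + V(3)) - 449) = (275 + 254)*((10*4 + 4) - 449) = 529*((40 + 4) - 449) = 529*(44 - 449) = 529*(-405) = -214245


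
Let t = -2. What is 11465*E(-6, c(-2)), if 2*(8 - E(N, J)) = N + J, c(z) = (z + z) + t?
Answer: 160510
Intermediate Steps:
c(z) = -2 + 2*z (c(z) = (z + z) - 2 = 2*z - 2 = -2 + 2*z)
E(N, J) = 8 - J/2 - N/2 (E(N, J) = 8 - (N + J)/2 = 8 - (J + N)/2 = 8 + (-J/2 - N/2) = 8 - J/2 - N/2)
11465*E(-6, c(-2)) = 11465*(8 - (-2 + 2*(-2))/2 - 1/2*(-6)) = 11465*(8 - (-2 - 4)/2 + 3) = 11465*(8 - 1/2*(-6) + 3) = 11465*(8 + 3 + 3) = 11465*14 = 160510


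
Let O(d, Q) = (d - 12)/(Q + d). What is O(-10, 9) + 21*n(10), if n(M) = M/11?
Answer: 452/11 ≈ 41.091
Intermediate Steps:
n(M) = M/11 (n(M) = M*(1/11) = M/11)
O(d, Q) = (-12 + d)/(Q + d)
O(-10, 9) + 21*n(10) = (-12 - 10)/(9 - 10) + 21*((1/11)*10) = -22/(-1) + 21*(10/11) = -1*(-22) + 210/11 = 22 + 210/11 = 452/11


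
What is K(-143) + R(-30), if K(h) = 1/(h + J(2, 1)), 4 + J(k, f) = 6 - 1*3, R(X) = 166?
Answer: 23903/144 ≈ 165.99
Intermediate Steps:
J(k, f) = -1 (J(k, f) = -4 + (6 - 1*3) = -4 + (6 - 3) = -4 + 3 = -1)
K(h) = 1/(-1 + h) (K(h) = 1/(h - 1) = 1/(-1 + h))
K(-143) + R(-30) = 1/(-1 - 143) + 166 = 1/(-144) + 166 = -1/144 + 166 = 23903/144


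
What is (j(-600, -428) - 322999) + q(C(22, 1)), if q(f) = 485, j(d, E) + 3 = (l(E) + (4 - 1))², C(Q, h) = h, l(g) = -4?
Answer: -322516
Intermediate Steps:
j(d, E) = -2 (j(d, E) = -3 + (-4 + (4 - 1))² = -3 + (-4 + 3)² = -3 + (-1)² = -3 + 1 = -2)
(j(-600, -428) - 322999) + q(C(22, 1)) = (-2 - 322999) + 485 = -323001 + 485 = -322516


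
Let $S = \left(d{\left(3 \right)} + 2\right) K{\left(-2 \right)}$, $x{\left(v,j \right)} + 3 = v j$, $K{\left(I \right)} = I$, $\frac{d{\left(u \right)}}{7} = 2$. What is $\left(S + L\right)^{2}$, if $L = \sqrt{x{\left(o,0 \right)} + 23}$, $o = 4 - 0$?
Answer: $1044 - 128 \sqrt{5} \approx 757.78$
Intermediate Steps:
$d{\left(u \right)} = 14$ ($d{\left(u \right)} = 7 \cdot 2 = 14$)
$o = 4$ ($o = 4 + 0 = 4$)
$x{\left(v,j \right)} = -3 + j v$ ($x{\left(v,j \right)} = -3 + v j = -3 + j v$)
$S = -32$ ($S = \left(14 + 2\right) \left(-2\right) = 16 \left(-2\right) = -32$)
$L = 2 \sqrt{5}$ ($L = \sqrt{\left(-3 + 0 \cdot 4\right) + 23} = \sqrt{\left(-3 + 0\right) + 23} = \sqrt{-3 + 23} = \sqrt{20} = 2 \sqrt{5} \approx 4.4721$)
$\left(S + L\right)^{2} = \left(-32 + 2 \sqrt{5}\right)^{2}$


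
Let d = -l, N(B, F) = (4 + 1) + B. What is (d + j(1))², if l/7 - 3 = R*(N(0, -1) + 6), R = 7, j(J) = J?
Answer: 312481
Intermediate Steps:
N(B, F) = 5 + B
l = 560 (l = 21 + 7*(7*((5 + 0) + 6)) = 21 + 7*(7*(5 + 6)) = 21 + 7*(7*11) = 21 + 7*77 = 21 + 539 = 560)
d = -560 (d = -1*560 = -560)
(d + j(1))² = (-560 + 1)² = (-559)² = 312481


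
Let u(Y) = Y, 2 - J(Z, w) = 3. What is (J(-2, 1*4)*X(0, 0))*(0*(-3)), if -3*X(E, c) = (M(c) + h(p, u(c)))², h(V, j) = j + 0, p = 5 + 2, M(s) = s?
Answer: 0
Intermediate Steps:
J(Z, w) = -1 (J(Z, w) = 2 - 1*3 = 2 - 3 = -1)
p = 7
h(V, j) = j
X(E, c) = -4*c²/3 (X(E, c) = -(c + c)²/3 = -4*c²/3)
(J(-2, 1*4)*X(0, 0))*(0*(-3)) = (-(-4)*0²/3)*(0*(-3)) = -(-4)*0/3*0 = -1*0*0 = 0*0 = 0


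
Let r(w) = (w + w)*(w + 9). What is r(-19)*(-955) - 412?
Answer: -363312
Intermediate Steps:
r(w) = 2*w*(9 + w) (r(w) = (2*w)*(9 + w) = 2*w*(9 + w))
r(-19)*(-955) - 412 = (2*(-19)*(9 - 19))*(-955) - 412 = (2*(-19)*(-10))*(-955) - 412 = 380*(-955) - 412 = -362900 - 412 = -363312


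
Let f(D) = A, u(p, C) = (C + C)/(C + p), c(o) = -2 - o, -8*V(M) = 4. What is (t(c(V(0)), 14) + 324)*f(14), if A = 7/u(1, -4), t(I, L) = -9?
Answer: 6615/8 ≈ 826.88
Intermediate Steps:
V(M) = -1/2 (V(M) = -1/8*4 = -1/2)
u(p, C) = 2*C/(C + p) (u(p, C) = (2*C)/(C + p) = 2*C/(C + p))
A = 21/8 (A = 7/((2*(-4)/(-4 + 1))) = 7/((2*(-4)/(-3))) = 7/((2*(-4)*(-1/3))) = 7/(8/3) = 7*(3/8) = 21/8 ≈ 2.6250)
f(D) = 21/8
(t(c(V(0)), 14) + 324)*f(14) = (-9 + 324)*(21/8) = 315*(21/8) = 6615/8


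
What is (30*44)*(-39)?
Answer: -51480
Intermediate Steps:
(30*44)*(-39) = 1320*(-39) = -51480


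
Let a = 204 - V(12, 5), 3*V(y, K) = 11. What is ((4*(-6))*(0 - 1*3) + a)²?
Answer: 667489/9 ≈ 74166.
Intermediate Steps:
V(y, K) = 11/3 (V(y, K) = (⅓)*11 = 11/3)
a = 601/3 (a = 204 - 1*11/3 = 204 - 11/3 = 601/3 ≈ 200.33)
((4*(-6))*(0 - 1*3) + a)² = ((4*(-6))*(0 - 1*3) + 601/3)² = (-24*(0 - 3) + 601/3)² = (-24*(-3) + 601/3)² = (72 + 601/3)² = (817/3)² = 667489/9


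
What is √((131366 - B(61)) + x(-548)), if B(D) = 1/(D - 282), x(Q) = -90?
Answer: √6411651337/221 ≈ 362.32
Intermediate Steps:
B(D) = 1/(-282 + D)
√((131366 - B(61)) + x(-548)) = √((131366 - 1/(-282 + 61)) - 90) = √((131366 - 1/(-221)) - 90) = √((131366 - 1*(-1/221)) - 90) = √((131366 + 1/221) - 90) = √(29031887/221 - 90) = √(29011997/221) = √6411651337/221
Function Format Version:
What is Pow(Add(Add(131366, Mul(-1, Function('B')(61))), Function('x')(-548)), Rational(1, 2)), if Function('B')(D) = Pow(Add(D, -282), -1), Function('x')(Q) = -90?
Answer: Mul(Rational(1, 221), Pow(6411651337, Rational(1, 2))) ≈ 362.32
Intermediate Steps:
Function('B')(D) = Pow(Add(-282, D), -1)
Pow(Add(Add(131366, Mul(-1, Function('B')(61))), Function('x')(-548)), Rational(1, 2)) = Pow(Add(Add(131366, Mul(-1, Pow(Add(-282, 61), -1))), -90), Rational(1, 2)) = Pow(Add(Add(131366, Mul(-1, Pow(-221, -1))), -90), Rational(1, 2)) = Pow(Add(Add(131366, Mul(-1, Rational(-1, 221))), -90), Rational(1, 2)) = Pow(Add(Add(131366, Rational(1, 221)), -90), Rational(1, 2)) = Pow(Add(Rational(29031887, 221), -90), Rational(1, 2)) = Pow(Rational(29011997, 221), Rational(1, 2)) = Mul(Rational(1, 221), Pow(6411651337, Rational(1, 2)))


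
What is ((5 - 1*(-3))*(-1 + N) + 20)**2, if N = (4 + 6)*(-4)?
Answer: 94864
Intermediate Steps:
N = -40 (N = 10*(-4) = -40)
((5 - 1*(-3))*(-1 + N) + 20)**2 = ((5 - 1*(-3))*(-1 - 40) + 20)**2 = ((5 + 3)*(-41) + 20)**2 = (8*(-41) + 20)**2 = (-328 + 20)**2 = (-308)**2 = 94864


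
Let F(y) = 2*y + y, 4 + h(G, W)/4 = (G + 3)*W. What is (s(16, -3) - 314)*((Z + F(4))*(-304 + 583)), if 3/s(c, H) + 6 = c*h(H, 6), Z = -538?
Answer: 6036799167/131 ≈ 4.6082e+7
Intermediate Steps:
h(G, W) = -16 + 4*W*(3 + G) (h(G, W) = -16 + 4*((G + 3)*W) = -16 + 4*((3 + G)*W) = -16 + 4*(W*(3 + G)) = -16 + 4*W*(3 + G))
s(c, H) = 3/(-6 + c*(56 + 24*H)) (s(c, H) = 3/(-6 + c*(-16 + 12*6 + 4*H*6)) = 3/(-6 + c*(-16 + 72 + 24*H)) = 3/(-6 + c*(56 + 24*H)))
F(y) = 3*y
(s(16, -3) - 314)*((Z + F(4))*(-304 + 583)) = (3/(2*(-3 + 4*16*(7 + 3*(-3)))) - 314)*((-538 + 3*4)*(-304 + 583)) = (3/(2*(-3 + 4*16*(7 - 9))) - 314)*((-538 + 12)*279) = (3/(2*(-3 + 4*16*(-2))) - 314)*(-526*279) = (3/(2*(-3 - 128)) - 314)*(-146754) = ((3/2)/(-131) - 314)*(-146754) = ((3/2)*(-1/131) - 314)*(-146754) = (-3/262 - 314)*(-146754) = -82271/262*(-146754) = 6036799167/131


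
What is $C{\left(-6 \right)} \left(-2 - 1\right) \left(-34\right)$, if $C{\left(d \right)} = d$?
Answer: $-612$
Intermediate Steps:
$C{\left(-6 \right)} \left(-2 - 1\right) \left(-34\right) = - 6 \left(-2 - 1\right) \left(-34\right) = \left(-6\right) \left(-3\right) \left(-34\right) = 18 \left(-34\right) = -612$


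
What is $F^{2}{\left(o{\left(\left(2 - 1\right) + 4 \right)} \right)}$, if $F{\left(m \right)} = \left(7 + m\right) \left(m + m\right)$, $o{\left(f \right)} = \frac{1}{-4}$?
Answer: $\frac{729}{64} \approx 11.391$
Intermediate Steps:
$o{\left(f \right)} = - \frac{1}{4}$
$F{\left(m \right)} = 2 m \left(7 + m\right)$ ($F{\left(m \right)} = \left(7 + m\right) 2 m = 2 m \left(7 + m\right)$)
$F^{2}{\left(o{\left(\left(2 - 1\right) + 4 \right)} \right)} = \left(2 \left(- \frac{1}{4}\right) \left(7 - \frac{1}{4}\right)\right)^{2} = \left(2 \left(- \frac{1}{4}\right) \frac{27}{4}\right)^{2} = \left(- \frac{27}{8}\right)^{2} = \frac{729}{64}$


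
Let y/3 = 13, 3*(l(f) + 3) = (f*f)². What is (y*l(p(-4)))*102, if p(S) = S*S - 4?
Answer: 27484002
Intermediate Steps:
p(S) = -4 + S² (p(S) = S² - 4 = -4 + S²)
l(f) = -3 + f⁴/3 (l(f) = -3 + (f*f)²/3 = -3 + (f²)²/3 = -3 + f⁴/3)
y = 39 (y = 3*13 = 39)
(y*l(p(-4)))*102 = (39*(-3 + (-4 + (-4)²)⁴/3))*102 = (39*(-3 + (-4 + 16)⁴/3))*102 = (39*(-3 + (⅓)*12⁴))*102 = (39*(-3 + (⅓)*20736))*102 = (39*(-3 + 6912))*102 = (39*6909)*102 = 269451*102 = 27484002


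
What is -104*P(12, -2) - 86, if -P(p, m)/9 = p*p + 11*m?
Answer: 114106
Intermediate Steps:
P(p, m) = -99*m - 9*p**2 (P(p, m) = -9*(p*p + 11*m) = -9*(p**2 + 11*m) = -99*m - 9*p**2)
-104*P(12, -2) - 86 = -104*(-99*(-2) - 9*12**2) - 86 = -104*(198 - 9*144) - 86 = -104*(198 - 1296) - 86 = -104*(-1098) - 86 = 114192 - 86 = 114106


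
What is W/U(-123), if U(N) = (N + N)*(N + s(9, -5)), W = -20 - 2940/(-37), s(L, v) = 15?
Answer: 275/122877 ≈ 0.0022380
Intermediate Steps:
W = 2200/37 (W = -20 - 2940*(-1)/37 = -20 - 42*(-70/37) = -20 + 2940/37 = 2200/37 ≈ 59.459)
U(N) = 2*N*(15 + N) (U(N) = (N + N)*(N + 15) = (2*N)*(15 + N) = 2*N*(15 + N))
W/U(-123) = 2200/(37*((2*(-123)*(15 - 123)))) = 2200/(37*((2*(-123)*(-108)))) = (2200/37)/26568 = (2200/37)*(1/26568) = 275/122877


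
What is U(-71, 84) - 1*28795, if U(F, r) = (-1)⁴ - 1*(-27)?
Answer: -28767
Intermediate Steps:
U(F, r) = 28 (U(F, r) = 1 + 27 = 28)
U(-71, 84) - 1*28795 = 28 - 1*28795 = 28 - 28795 = -28767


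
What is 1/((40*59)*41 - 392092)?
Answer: -1/295332 ≈ -3.3860e-6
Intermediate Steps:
1/((40*59)*41 - 392092) = 1/(2360*41 - 392092) = 1/(96760 - 392092) = 1/(-295332) = -1/295332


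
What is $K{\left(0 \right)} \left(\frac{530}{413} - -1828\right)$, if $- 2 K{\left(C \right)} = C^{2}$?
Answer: $0$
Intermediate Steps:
$K{\left(C \right)} = - \frac{C^{2}}{2}$
$K{\left(0 \right)} \left(\frac{530}{413} - -1828\right) = - \frac{0^{2}}{2} \left(\frac{530}{413} - -1828\right) = \left(- \frac{1}{2}\right) 0 \left(530 \cdot \frac{1}{413} + 1828\right) = 0 \left(\frac{530}{413} + 1828\right) = 0 \cdot \frac{755494}{413} = 0$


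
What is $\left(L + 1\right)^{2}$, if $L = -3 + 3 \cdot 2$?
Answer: $16$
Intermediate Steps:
$L = 3$ ($L = -3 + 6 = 3$)
$\left(L + 1\right)^{2} = \left(3 + 1\right)^{2} = 4^{2} = 16$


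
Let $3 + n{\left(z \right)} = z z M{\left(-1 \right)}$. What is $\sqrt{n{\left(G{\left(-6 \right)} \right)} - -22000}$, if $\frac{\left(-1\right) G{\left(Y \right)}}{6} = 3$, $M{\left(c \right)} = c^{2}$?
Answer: $\sqrt{22321} \approx 149.4$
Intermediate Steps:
$G{\left(Y \right)} = -18$ ($G{\left(Y \right)} = \left(-6\right) 3 = -18$)
$n{\left(z \right)} = -3 + z^{2}$ ($n{\left(z \right)} = -3 + z z \left(-1\right)^{2} = -3 + z^{2} \cdot 1 = -3 + z^{2}$)
$\sqrt{n{\left(G{\left(-6 \right)} \right)} - -22000} = \sqrt{\left(-3 + \left(-18\right)^{2}\right) - -22000} = \sqrt{\left(-3 + 324\right) + 22000} = \sqrt{321 + 22000} = \sqrt{22321}$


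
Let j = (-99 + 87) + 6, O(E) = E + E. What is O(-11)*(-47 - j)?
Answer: 902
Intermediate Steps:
O(E) = 2*E
j = -6 (j = -12 + 6 = -6)
O(-11)*(-47 - j) = (2*(-11))*(-47 - 1*(-6)) = -22*(-47 + 6) = -22*(-41) = 902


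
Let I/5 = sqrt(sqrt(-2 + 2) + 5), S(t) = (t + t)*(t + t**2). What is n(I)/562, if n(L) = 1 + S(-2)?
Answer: -7/562 ≈ -0.012456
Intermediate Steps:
S(t) = 2*t*(t + t**2) (S(t) = (2*t)*(t + t**2) = 2*t*(t + t**2))
I = 5*sqrt(5) (I = 5*sqrt(sqrt(-2 + 2) + 5) = 5*sqrt(sqrt(0) + 5) = 5*sqrt(0 + 5) = 5*sqrt(5) ≈ 11.180)
n(L) = -7 (n(L) = 1 + 2*(-2)**2*(1 - 2) = 1 + 2*4*(-1) = 1 - 8 = -7)
n(I)/562 = -7/562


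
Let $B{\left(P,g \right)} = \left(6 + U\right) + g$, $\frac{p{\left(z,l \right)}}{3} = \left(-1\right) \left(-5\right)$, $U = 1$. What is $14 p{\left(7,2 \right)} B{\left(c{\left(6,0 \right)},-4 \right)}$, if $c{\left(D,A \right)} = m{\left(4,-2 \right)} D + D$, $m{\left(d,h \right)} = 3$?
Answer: $630$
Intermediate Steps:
$p{\left(z,l \right)} = 15$ ($p{\left(z,l \right)} = 3 \left(\left(-1\right) \left(-5\right)\right) = 3 \cdot 5 = 15$)
$c{\left(D,A \right)} = 4 D$ ($c{\left(D,A \right)} = 3 D + D = 4 D$)
$B{\left(P,g \right)} = 7 + g$ ($B{\left(P,g \right)} = \left(6 + 1\right) + g = 7 + g$)
$14 p{\left(7,2 \right)} B{\left(c{\left(6,0 \right)},-4 \right)} = 14 \cdot 15 \left(7 - 4\right) = 210 \cdot 3 = 630$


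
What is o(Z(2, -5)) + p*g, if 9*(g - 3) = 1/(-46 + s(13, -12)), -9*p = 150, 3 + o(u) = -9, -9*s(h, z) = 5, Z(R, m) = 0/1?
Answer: -77884/1257 ≈ -61.960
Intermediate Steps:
Z(R, m) = 0 (Z(R, m) = 0*1 = 0)
s(h, z) = -5/9 (s(h, z) = -1/9*5 = -5/9)
o(u) = -12 (o(u) = -3 - 9 = -12)
p = -50/3 (p = -1/9*150 = -50/3 ≈ -16.667)
g = 1256/419 (g = 3 + 1/(9*(-46 - 5/9)) = 3 + 1/(9*(-419/9)) = 3 + (1/9)*(-9/419) = 3 - 1/419 = 1256/419 ≈ 2.9976)
o(Z(2, -5)) + p*g = -12 - 50/3*1256/419 = -12 - 62800/1257 = -77884/1257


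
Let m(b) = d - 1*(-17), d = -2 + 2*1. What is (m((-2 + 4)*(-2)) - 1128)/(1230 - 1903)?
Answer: 1111/673 ≈ 1.6508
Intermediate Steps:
d = 0 (d = -2 + 2 = 0)
m(b) = 17 (m(b) = 0 - 1*(-17) = 0 + 17 = 17)
(m((-2 + 4)*(-2)) - 1128)/(1230 - 1903) = (17 - 1128)/(1230 - 1903) = -1111/(-673) = -1111*(-1/673) = 1111/673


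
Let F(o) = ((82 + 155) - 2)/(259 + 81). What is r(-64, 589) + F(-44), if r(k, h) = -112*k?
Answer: 487471/68 ≈ 7168.7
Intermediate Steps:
F(o) = 47/68 (F(o) = (237 - 2)/340 = 235*(1/340) = 47/68)
r(-64, 589) + F(-44) = -112*(-64) + 47/68 = 7168 + 47/68 = 487471/68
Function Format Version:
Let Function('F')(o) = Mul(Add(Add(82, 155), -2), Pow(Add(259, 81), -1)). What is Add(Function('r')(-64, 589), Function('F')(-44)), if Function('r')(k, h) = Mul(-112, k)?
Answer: Rational(487471, 68) ≈ 7168.7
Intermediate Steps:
Function('F')(o) = Rational(47, 68) (Function('F')(o) = Mul(Add(237, -2), Pow(340, -1)) = Mul(235, Rational(1, 340)) = Rational(47, 68))
Add(Function('r')(-64, 589), Function('F')(-44)) = Add(Mul(-112, -64), Rational(47, 68)) = Add(7168, Rational(47, 68)) = Rational(487471, 68)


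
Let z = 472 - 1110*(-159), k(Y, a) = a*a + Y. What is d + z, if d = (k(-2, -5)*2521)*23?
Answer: 1510571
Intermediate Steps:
k(Y, a) = Y + a**2 (k(Y, a) = a**2 + Y = Y + a**2)
z = 176962 (z = 472 + 176490 = 176962)
d = 1333609 (d = ((-2 + (-5)**2)*2521)*23 = ((-2 + 25)*2521)*23 = (23*2521)*23 = 57983*23 = 1333609)
d + z = 1333609 + 176962 = 1510571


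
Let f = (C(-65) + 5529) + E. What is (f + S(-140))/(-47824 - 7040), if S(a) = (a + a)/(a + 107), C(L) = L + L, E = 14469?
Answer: -163981/452628 ≈ -0.36229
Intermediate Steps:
C(L) = 2*L
S(a) = 2*a/(107 + a) (S(a) = (2*a)/(107 + a) = 2*a/(107 + a))
f = 19868 (f = (2*(-65) + 5529) + 14469 = (-130 + 5529) + 14469 = 5399 + 14469 = 19868)
(f + S(-140))/(-47824 - 7040) = (19868 + 2*(-140)/(107 - 140))/(-47824 - 7040) = (19868 + 2*(-140)/(-33))/(-54864) = (19868 + 2*(-140)*(-1/33))*(-1/54864) = (19868 + 280/33)*(-1/54864) = (655924/33)*(-1/54864) = -163981/452628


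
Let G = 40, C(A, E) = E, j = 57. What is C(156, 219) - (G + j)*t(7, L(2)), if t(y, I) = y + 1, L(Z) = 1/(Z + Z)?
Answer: -557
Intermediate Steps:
L(Z) = 1/(2*Z)
t(y, I) = 1 + y
C(156, 219) - (G + j)*t(7, L(2)) = 219 - (40 + 57)*(1 + 7) = 219 - 97*8 = 219 - 1*776 = 219 - 776 = -557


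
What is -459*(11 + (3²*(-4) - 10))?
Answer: 16065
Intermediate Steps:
-459*(11 + (3²*(-4) - 10)) = -459*(11 + (9*(-4) - 10)) = -459*(11 + (-36 - 10)) = -459*(11 - 46) = -459*(-35) = 16065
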